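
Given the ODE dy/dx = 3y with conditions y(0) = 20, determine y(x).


General solution of y' = 3y is y = Ce^(3x).
Apply y(0) = 20: C = 20.
Particular solution: y = 20e^(3x).


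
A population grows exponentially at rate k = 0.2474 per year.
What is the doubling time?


Exponential growth: P(t) = P₀ e^(0.2474t). Set P(t)/P₀ = 2: e^(0.2474t) = 2.
Solve: t = ln(2)/0.2474 ≈ 2.80 years.


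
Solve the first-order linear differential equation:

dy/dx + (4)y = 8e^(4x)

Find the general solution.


P(x) = 4 ⇒ μ = e^(4x).
(μ y)' = 8e^(8x) ⇒ μ y = (8/8)e^(8x) + C.
Divide by μ: y = e^(4x) + Ce^(-4x).


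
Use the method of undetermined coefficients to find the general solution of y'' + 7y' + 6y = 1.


Characteristic roots of r² + 7r + 6 = 0 are -6, -1.
y_h = C₁e^(-6x) + C₂e^(-x).
Constant forcing; try y_p = A. Then 6A = 1 ⇒ A = 1/6.
General solution: y = C₁e^(-6x) + C₂e^(-x) + 1/6.


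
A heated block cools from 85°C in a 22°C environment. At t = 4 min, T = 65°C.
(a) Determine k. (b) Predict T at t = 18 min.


Newton's law: T(t) = T_a + (T₀ - T_a)e^(-kt).
(a) Use T(4) = 65: (65 - 22)/(85 - 22) = e^(-k·4), so k = -ln(0.683)/4 ≈ 0.0955.
(b) Apply k to t = 18: T(18) = 22 + (63)e^(-1.719) ≈ 33.3°C.


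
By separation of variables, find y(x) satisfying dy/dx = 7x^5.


Integrate both sides with respect to x: y = ∫ 7x^5 dx = (7/6)x^6 + C.


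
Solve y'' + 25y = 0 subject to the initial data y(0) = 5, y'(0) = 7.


Characteristic roots of r² + 25 = 0 are ±5i, so y = C₁cos(5x) + C₂sin(5x).
Apply y(0) = 5: C₁ = 5. Differentiate and apply y'(0) = 7: 5·C₂ = 7, so C₂ = 7/5.
Particular solution: y = 5cos(5x) + (7/5)sin(5x).


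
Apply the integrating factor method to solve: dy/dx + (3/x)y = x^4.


P(x) = 3/x ⇒ μ = x^3.
(x^3 y)' = x^3·x^4 = x^7.
Integrate: x^3 y = x^8/(8) + C.
Solve for y: y = (1/8)x^5 + C/x^3.


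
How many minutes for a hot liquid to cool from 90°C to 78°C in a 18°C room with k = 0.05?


From T(t) = T_a + (T₀ - T_a)e^(-kt), set T(t) = 78:
(78 - 18) / (90 - 18) = e^(-0.05t), so t = -ln(0.833)/0.05 ≈ 3.6 minutes.


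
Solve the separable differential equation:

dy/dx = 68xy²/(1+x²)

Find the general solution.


Separate: dy/y² = 68x/(1+x²) dx.
Integrate LHS: ∫ dy/y² = -1/y.
Integrate RHS via u = 1+x²: 34ln(1+x²) + C.
Result: -1/y = 34ln(1+x²) + C.


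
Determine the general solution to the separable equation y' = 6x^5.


Integrate both sides with respect to x: y = ∫ 6x^5 dx = x^6 + C.


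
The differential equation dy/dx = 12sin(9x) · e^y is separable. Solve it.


Separate: e^(-y) dy = 12sin(9x) dx.
Integrate: -e^(-y) = -(4/3)cos(9x) + C₀.
Rearrange: e^(-y) = (4/3)cos(9x) + C.


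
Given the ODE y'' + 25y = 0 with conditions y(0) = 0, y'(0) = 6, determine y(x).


Characteristic roots of r² + 25 = 0 are ±5i, so y = C₁cos(5x) + C₂sin(5x).
Apply y(0) = 0: C₁ = 0. Differentiate and apply y'(0) = 6: 5·C₂ = 6, so C₂ = 6/5.
Particular solution: y = (6/5)sin(5x).


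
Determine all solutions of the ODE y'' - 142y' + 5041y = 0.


Characteristic equation: r² - 142r + 5041 = 0, i.e. (r - 71)² = 0.
Repeated root r = 71; include an x factor for the second linearly independent solution.
General solution: y = (C₁ + C₂x)e^(71x).


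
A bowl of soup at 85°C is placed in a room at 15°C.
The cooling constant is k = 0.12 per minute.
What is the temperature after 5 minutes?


Newton's law: dT/dt = -k(T - T_a) has solution T(t) = T_a + (T₀ - T_a)e^(-kt).
Plug in T_a = 15, T₀ = 85, k = 0.12, t = 5: T(5) = 15 + (70)e^(-0.60) ≈ 53.4°C.


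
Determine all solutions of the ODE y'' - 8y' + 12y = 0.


Characteristic equation: r² - 8r + 12 = 0.
Factor: (r - 6)(r - 2) = 0 ⇒ r = 6, 2 (distinct real).
General solution: y = C₁e^(6x) + C₂e^(2x).


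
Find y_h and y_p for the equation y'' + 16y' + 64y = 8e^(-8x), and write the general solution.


Characteristic polynomial (r + 8)² = 0; repeated root r = -8.
y_h = (C₁ + C₂x)e^(-8x). Forcing matches the repeated root (resonance), so try y_p = Ax² e^(-8x).
Substitute and solve for A: 2A = 8, so A = 4.
General solution: y = (C₁ + C₂x + 4x²)e^(-8x).


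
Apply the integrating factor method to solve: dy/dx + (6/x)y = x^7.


P(x) = 6/x ⇒ μ = x^6.
(x^6 y)' = x^13 ⇒ x^6 y = x^14/(14) + C.
Solve for y: y = (1/14)x^8 + C/x^6.


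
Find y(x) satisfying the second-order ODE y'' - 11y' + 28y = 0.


Characteristic equation: r² - 11r + 28 = 0.
Factor: (r - 4)(r - 7) = 0 ⇒ r = 4, 7 (distinct real).
General solution: y = C₁e^(4x) + C₂e^(7x).


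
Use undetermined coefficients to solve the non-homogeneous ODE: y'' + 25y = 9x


Homogeneous: r² + 25 = 0 ⇒ r = ±5i, y_h = C₁cos(5x) + C₂sin(5x).
Polynomial forcing; try y_p = Ax + B. Then y_p'' + 25 y_p = 25(Ax + B) = 9x, so B = 0 and A = 9/25.
General solution: y = C₁cos(5x) + C₂sin(5x) + (9/25)x.


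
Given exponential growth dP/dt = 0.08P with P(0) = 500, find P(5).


The ODE dP/dt = 0.08P has solution P(t) = P(0)e^(0.08t).
Substitute P(0) = 500 and t = 5: P(5) = 500 e^(0.40) ≈ 746.


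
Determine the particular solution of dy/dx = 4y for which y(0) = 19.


General solution of y' = 4y is y = Ce^(4x).
Apply y(0) = 19: C = 19.
Particular solution: y = 19e^(4x).


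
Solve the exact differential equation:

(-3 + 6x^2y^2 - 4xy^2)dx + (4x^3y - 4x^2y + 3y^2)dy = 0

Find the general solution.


Check exactness: ∂M/∂y = 12x^2y - 8xy and ∂N/∂x = 12x^2y - 8xy; equal, so the equation is exact.
Integrate M with respect to x (treating y as constant): ∫M dx = -3x + 2x^3y^2 - 2x^2y^2 + h(y).
Differentiate w.r.t. y and set equal to N: the x-dependent terms already match, leaving h'(y) = 3y^2. Integrate: h(y) = y^3.
So F(x,y) = -3x + 2x^3y^2 - 2x^2y^2 + y^3.
General solution: -3x + 2x^3y^2 - 2x^2y^2 + y^3 = C.


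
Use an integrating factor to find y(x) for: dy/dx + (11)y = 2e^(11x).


P(x) = 11 ⇒ μ = e^(11x).
(μ y)' = 2e^(22x) ⇒ μ y = (2/22)e^(22x) + C.
Divide by μ: y = (1/11)e^(11x) + Ce^(-11x).


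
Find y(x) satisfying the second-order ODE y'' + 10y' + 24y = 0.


Characteristic equation: r² + 10r + 24 = 0.
Factor: (r + 6)(r + 4) = 0 ⇒ r = -6, -4 (distinct real).
General solution: y = C₁e^(-6x) + C₂e^(-4x).


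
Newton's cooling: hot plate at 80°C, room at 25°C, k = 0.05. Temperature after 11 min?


Newton's law: dT/dt = -k(T - T_a) has solution T(t) = T_a + (T₀ - T_a)e^(-kt).
Plug in T_a = 25, T₀ = 80, k = 0.05, t = 11: T(11) = 25 + (55)e^(-0.55) ≈ 56.7°C.


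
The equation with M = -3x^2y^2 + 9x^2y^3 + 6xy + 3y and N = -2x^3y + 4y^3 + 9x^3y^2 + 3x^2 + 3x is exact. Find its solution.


Check exactness: ∂M/∂y = -6x^2y + 27x^2y^2 + 6x + 3 and ∂N/∂x = -6x^2y + 27x^2y^2 + 6x + 3; equal, so the equation is exact.
Integrate M with respect to x (treating y as constant): ∫M dx = -x^3y^2 + 3x^3y^3 + 3x^2y + 3xy + h(y).
Differentiate w.r.t. y and set equal to N: the x-dependent terms already match, leaving h'(y) = 4y^3. Integrate: h(y) = y^4.
So F(x,y) = -x^3y^2 + y^4 + 3x^3y^3 + 3x^2y + 3xy.
General solution: -x^3y^2 + y^4 + 3x^3y^3 + 3x^2y + 3xy = C.


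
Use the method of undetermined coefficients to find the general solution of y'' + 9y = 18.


Homogeneous part: r² + 9 = 0 ⇒ r = ±3i, so y_h = C₁cos(3x) + C₂sin(3x).
Try constant y_p = A; plug in: 9A = 18 ⇒ A = 2.
General solution: y = C₁cos(3x) + C₂sin(3x) + 2.


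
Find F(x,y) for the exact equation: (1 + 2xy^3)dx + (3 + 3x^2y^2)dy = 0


Check exactness: ∂M/∂y = 6xy^2 and ∂N/∂x = 6xy^2; equal, so the equation is exact.
Integrate M with respect to x (treating y as constant): ∫M dx = x + x^2y^3 + h(y).
Differentiate w.r.t. y and set equal to N: the x-dependent terms already match, leaving h'(y) = 3. Integrate: h(y) = 3y.
So F(x,y) = x + 3y + x^2y^3.
General solution: x + 3y + x^2y^3 = C.


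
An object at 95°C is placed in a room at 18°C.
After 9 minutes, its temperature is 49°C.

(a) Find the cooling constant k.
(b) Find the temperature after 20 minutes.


Newton's law: T(t) = T_a + (T₀ - T_a)e^(-kt).
(a) Use T(9) = 49: (49 - 18)/(95 - 18) = e^(-k·9), so k = -ln(0.403)/9 ≈ 0.1011.
(b) Apply k to t = 20: T(20) = 18 + (77)e^(-2.022) ≈ 28.2°C.


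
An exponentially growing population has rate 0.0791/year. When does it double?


Exponential growth: P(t) = P₀ e^(0.0791t). Set P(t)/P₀ = 2: e^(0.0791t) = 2.
Solve: t = ln(2)/0.0791 ≈ 8.76 years.


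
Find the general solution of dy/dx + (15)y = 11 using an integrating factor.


P(x) = 15, Q(x) = 11; integrating factor μ = e^(15x).
(μ y)' = 11e^(15x) ⇒ μ y = (11/15)e^(15x) + C.
Divide by μ: y = 11/15 + Ce^(-15x).


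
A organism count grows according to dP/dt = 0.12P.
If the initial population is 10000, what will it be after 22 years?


The ODE dP/dt = 0.12P has solution P(t) = P(0)e^(0.12t).
Substitute P(0) = 10000 and t = 22: P(22) = 10000 e^(2.64) ≈ 140132.


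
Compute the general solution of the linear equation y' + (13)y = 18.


P(x) = 13, Q(x) = 18; integrating factor μ = e^(13x).
(μ y)' = 18e^(13x) ⇒ μ y = (18/13)e^(13x) + C.
Divide by μ: y = 18/13 + Ce^(-13x).


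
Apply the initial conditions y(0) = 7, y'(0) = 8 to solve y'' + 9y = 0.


Characteristic roots of r² + 9 = 0 are ±3i, so y = C₁cos(3x) + C₂sin(3x).
Apply y(0) = 7: C₁ = 7. Differentiate and apply y'(0) = 8: 3·C₂ = 8, so C₂ = 8/3.
Particular solution: y = 7cos(3x) + (8/3)sin(3x).


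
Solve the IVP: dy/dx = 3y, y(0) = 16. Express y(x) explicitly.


General solution of y' = 3y is y = Ce^(3x).
Apply y(0) = 16: C = 16.
Particular solution: y = 16e^(3x).


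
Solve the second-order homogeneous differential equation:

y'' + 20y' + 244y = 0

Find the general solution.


Characteristic equation: r² + 20r + 244 = 0.
Discriminant is negative; roots r = -10 ± 12i (complex conjugate pair).
General solution uses e^(α x)(C₁ cos(β x) + C₂ sin(β x)): y = e^(-10x)(C₁cos(12x) + C₂sin(12x)).


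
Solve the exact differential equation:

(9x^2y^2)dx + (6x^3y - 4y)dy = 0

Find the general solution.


Check exactness: ∂M/∂y = 18x^2y and ∂N/∂x = 18x^2y; equal, so the equation is exact.
Integrate M with respect to x (treating y as constant): ∫M dx = 3x^3y^2 + h(y).
Differentiate w.r.t. y and set equal to N: the x-dependent terms already match, leaving h'(y) = -4y. Integrate: h(y) = -2y^2.
So F(x,y) = 3x^3y^2 - 2y^2.
General solution: 3x^3y^2 - 2y^2 = C.


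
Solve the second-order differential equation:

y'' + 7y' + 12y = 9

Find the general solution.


Characteristic roots of r² + 7r + 12 = 0 are -3, -4.
y_h = C₁e^(-3x) + C₂e^(-4x).
Constant forcing; try y_p = A. Then 12A = 9 ⇒ A = 3/4.
General solution: y = C₁e^(-3x) + C₂e^(-4x) + 3/4.


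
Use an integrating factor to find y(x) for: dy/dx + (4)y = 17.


P(x) = 4, Q(x) = 17; integrating factor μ = e^(4x).
(μ y)' = 17e^(4x) ⇒ μ y = (17/4)e^(4x) + C.
Divide by μ: y = 17/4 + Ce^(-4x).


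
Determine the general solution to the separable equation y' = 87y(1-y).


Separate: dy/[y(1-y)] = 87 dx.
Partial fractions: 1/[y(1-y)] = 1/y + 1/(1-y).
Integrate: ln|y/(1-y)| = 87x + C₀.
Solve for y: y = 1/(1 + Ce^(-87x)).


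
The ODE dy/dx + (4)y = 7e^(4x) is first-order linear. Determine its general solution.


P(x) = 4 ⇒ μ = e^(4x).
(μ y)' = 7e^(8x) ⇒ μ y = (7/8)e^(8x) + C.
Divide by μ: y = (7/8)e^(4x) + Ce^(-4x).


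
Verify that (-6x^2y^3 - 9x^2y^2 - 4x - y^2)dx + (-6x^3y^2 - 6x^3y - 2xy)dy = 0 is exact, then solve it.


Check exactness: ∂M/∂y = -18x^2y^2 - 18x^2y - 2y and ∂N/∂x = -18x^2y^2 - 18x^2y - 2y; equal, so the equation is exact.
Integrate M with respect to x (treating y as constant): ∫M dx = -2x^3y^3 - 3x^3y^2 - 2x^2 - xy^2 + h(y).
Differentiate w.r.t. y and set equal to N: all terms match, so h'(y) = 0 and h is a constant absorbed into C.
General solution: -2x^3y^3 - 3x^3y^2 - 2x^2 - xy^2 = C.


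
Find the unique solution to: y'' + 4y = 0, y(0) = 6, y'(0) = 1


Characteristic roots of r² + 4 = 0 are ±2i, so y = C₁cos(2x) + C₂sin(2x).
Apply y(0) = 6: C₁ = 6. Differentiate and apply y'(0) = 1: 2·C₂ = 1, so C₂ = 1/2.
Particular solution: y = 6cos(2x) + (1/2)sin(2x).


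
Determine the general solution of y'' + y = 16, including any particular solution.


Homogeneous part: r² + 1 = 0 ⇒ r = ±1i, so y_h = C₁cos(x) + C₂sin(x).
Try constant y_p = A; plug in: 1A = 16 ⇒ A = 16.
General solution: y = C₁cos(x) + C₂sin(x) + 16.


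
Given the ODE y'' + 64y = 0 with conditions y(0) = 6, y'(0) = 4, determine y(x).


Characteristic roots of r² + 64 = 0 are ±8i, so y = C₁cos(8x) + C₂sin(8x).
Apply y(0) = 6: C₁ = 6. Differentiate and apply y'(0) = 4: 8·C₂ = 4, so C₂ = 1/2.
Particular solution: y = 6cos(8x) + (1/2)sin(8x).


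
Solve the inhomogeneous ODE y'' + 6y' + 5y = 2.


Characteristic roots of r² + 6r + 5 = 0 are -1, -5.
y_h = C₁e^(-x) + C₂e^(-5x).
Constant forcing; try y_p = A. Then 5A = 2 ⇒ A = 2/5.
General solution: y = C₁e^(-x) + C₂e^(-5x) + 2/5.


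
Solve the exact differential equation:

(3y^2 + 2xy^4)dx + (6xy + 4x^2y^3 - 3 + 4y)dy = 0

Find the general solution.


Check exactness: ∂M/∂y = 6y + 8xy^3 and ∂N/∂x = 6y + 8xy^3; equal, so the equation is exact.
Integrate M with respect to x (treating y as constant): ∫M dx = 3xy^2 + x^2y^4 + h(y).
Differentiate w.r.t. y and set equal to N: the x-dependent terms already match, leaving h'(y) = -3 + 4y. Integrate: h(y) = -3y + 2y^2.
So F(x,y) = 3xy^2 + x^2y^4 - 3y + 2y^2.
General solution: 3xy^2 + x^2y^4 - 3y + 2y^2 = C.


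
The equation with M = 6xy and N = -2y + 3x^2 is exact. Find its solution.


Check exactness: ∂M/∂y = 6x and ∂N/∂x = 6x; equal, so the equation is exact.
Integrate M with respect to x (treating y as constant): ∫M dx = 3x^2y + h(y).
Differentiate w.r.t. y and set equal to N: the x-dependent terms already match, leaving h'(y) = -2y. Integrate: h(y) = -y^2.
So F(x,y) = -y^2 + 3x^2y.
General solution: -y^2 + 3x^2y = C.


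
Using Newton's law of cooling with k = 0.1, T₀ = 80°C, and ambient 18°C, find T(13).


Newton's law: dT/dt = -k(T - T_a) has solution T(t) = T_a + (T₀ - T_a)e^(-kt).
Plug in T_a = 18, T₀ = 80, k = 0.1, t = 13: T(13) = 18 + (62)e^(-1.30) ≈ 34.9°C.


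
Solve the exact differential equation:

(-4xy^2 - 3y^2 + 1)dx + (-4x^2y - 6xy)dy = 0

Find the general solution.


Check exactness: ∂M/∂y = -8xy - 6y and ∂N/∂x = -8xy - 6y; equal, so the equation is exact.
Integrate M with respect to x (treating y as constant): ∫M dx = -2x^2y^2 - 3xy^2 + x + h(y).
Differentiate w.r.t. y and set equal to N: all terms match, so h'(y) = 0 and h is a constant absorbed into C.
General solution: -2x^2y^2 - 3xy^2 + x = C.


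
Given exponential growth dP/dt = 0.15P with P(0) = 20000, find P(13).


The ODE dP/dt = 0.15P has solution P(t) = P(0)e^(0.15t).
Substitute P(0) = 20000 and t = 13: P(13) = 20000 e^(1.95) ≈ 140574.


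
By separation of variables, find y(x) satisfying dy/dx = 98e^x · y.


Separate variables: dy/y = 98e^x dx.
Integrate: ln|y| = 98e^x + C₀.
Exponentiate: y = Ce^(98e^x).


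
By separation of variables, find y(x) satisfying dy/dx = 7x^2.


Integrate both sides with respect to x: y = ∫ 7x^2 dx = (7/3)x^3 + C.


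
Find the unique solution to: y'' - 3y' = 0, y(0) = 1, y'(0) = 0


Characteristic roots of r² - 3r = 0 are 0, 3.
General solution y = c₁ + c₂ e^(3x).
Apply y(0) = 1: c₁ + c₂ = 1. Apply y'(0) = 0: 0 c₁ + 3 c₂ = 0.
Solve: c₁ = 1, c₂ = 0.
Particular solution: y = 1 + 0e^(3x).


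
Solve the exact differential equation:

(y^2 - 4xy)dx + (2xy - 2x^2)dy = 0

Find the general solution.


Check exactness: ∂M/∂y = 2y - 4x and ∂N/∂x = 2y - 4x; equal, so the equation is exact.
Integrate M with respect to x (treating y as constant): ∫M dx = xy^2 - 2x^2y + h(y).
Differentiate w.r.t. y and set equal to N: all terms match, so h'(y) = 0 and h is a constant absorbed into C.
General solution: xy^2 - 2x^2y = C.


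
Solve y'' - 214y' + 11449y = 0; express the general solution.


Characteristic equation: r² - 214r + 11449 = 0, i.e. (r - 107)² = 0.
Repeated root r = 107; include an x factor for the second linearly independent solution.
General solution: y = (C₁ + C₂x)e^(107x).


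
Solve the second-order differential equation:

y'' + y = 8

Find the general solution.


Homogeneous part: r² + 1 = 0 ⇒ r = ±1i, so y_h = C₁cos(x) + C₂sin(x).
Try constant y_p = A; plug in: 1A = 8 ⇒ A = 8.
General solution: y = C₁cos(x) + C₂sin(x) + 8.


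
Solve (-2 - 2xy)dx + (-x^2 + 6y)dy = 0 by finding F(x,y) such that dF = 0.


Check exactness: ∂M/∂y = -2x and ∂N/∂x = -2x; equal, so the equation is exact.
Integrate M with respect to x (treating y as constant): ∫M dx = -2x - x^2y + h(y).
Differentiate w.r.t. y and set equal to N: the x-dependent terms already match, leaving h'(y) = 6y. Integrate: h(y) = 3y^2.
So F(x,y) = -2x - x^2y + 3y^2.
General solution: -2x - x^2y + 3y^2 = C.


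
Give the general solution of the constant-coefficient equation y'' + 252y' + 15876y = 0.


Characteristic equation: r² + 252r + 15876 = 0, i.e. (r + 126)² = 0.
Repeated root r = -126; include an x factor for the second linearly independent solution.
General solution: y = (C₁ + C₂x)e^(-126x).


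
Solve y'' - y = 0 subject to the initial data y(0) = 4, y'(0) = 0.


Characteristic roots of r² - 1 = 0 are -1, 1.
General solution y = c₁ e^(-x) + c₂ e^(x).
Apply y(0) = 4: c₁ + c₂ = 4. Apply y'(0) = 0: -1 c₁ + 1 c₂ = 0.
Solve: c₁ = 2, c₂ = 2.
Particular solution: y = 2e^(-x) + 2e^(x).


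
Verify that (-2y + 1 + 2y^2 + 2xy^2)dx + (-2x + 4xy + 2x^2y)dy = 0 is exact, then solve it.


Check exactness: ∂M/∂y = -2 + 4y + 4xy and ∂N/∂x = -2 + 4y + 4xy; equal, so the equation is exact.
Integrate M with respect to x (treating y as constant): ∫M dx = -2xy + x + 2xy^2 + x^2y^2 + h(y).
Differentiate w.r.t. y and set equal to N: all terms match, so h'(y) = 0 and h is a constant absorbed into C.
General solution: -2xy + x + 2xy^2 + x^2y^2 = C.


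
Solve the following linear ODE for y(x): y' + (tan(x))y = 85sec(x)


P(x) = tan(x) ⇒ μ = e^(∫tan(x)dx) = sec(x).
(sec(x) y)' = 85sec²(x) ⇒ sec(x) y = 85tan(x) + C.
Multiply by cos(x): y = 85sin(x) + C·cos(x).


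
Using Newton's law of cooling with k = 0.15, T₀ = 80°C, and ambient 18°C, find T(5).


Newton's law: dT/dt = -k(T - T_a) has solution T(t) = T_a + (T₀ - T_a)e^(-kt).
Plug in T_a = 18, T₀ = 80, k = 0.15, t = 5: T(5) = 18 + (62)e^(-0.75) ≈ 47.3°C.


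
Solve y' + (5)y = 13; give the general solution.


P(x) = 5, Q(x) = 13; integrating factor μ = e^(5x).
(μ y)' = 13e^(5x) ⇒ μ y = (13/5)e^(5x) + C.
Divide by μ: y = 13/5 + Ce^(-5x).


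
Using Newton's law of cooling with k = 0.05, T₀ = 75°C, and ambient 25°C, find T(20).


Newton's law: dT/dt = -k(T - T_a) has solution T(t) = T_a + (T₀ - T_a)e^(-kt).
Plug in T_a = 25, T₀ = 75, k = 0.05, t = 20: T(20) = 25 + (50)e^(-1.00) ≈ 43.4°C.


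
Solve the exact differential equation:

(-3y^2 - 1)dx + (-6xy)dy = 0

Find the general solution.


Check exactness: ∂M/∂y = -6y and ∂N/∂x = -6y; equal, so the equation is exact.
Integrate M with respect to x (treating y as constant): ∫M dx = -3xy^2 - x + h(y).
Differentiate w.r.t. y and set equal to N: all terms match, so h'(y) = 0 and h is a constant absorbed into C.
General solution: -3xy^2 - x = C.


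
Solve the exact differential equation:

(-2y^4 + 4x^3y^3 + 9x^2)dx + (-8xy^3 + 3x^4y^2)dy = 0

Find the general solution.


Check exactness: ∂M/∂y = -8y^3 + 12x^3y^2 and ∂N/∂x = -8y^3 + 12x^3y^2; equal, so the equation is exact.
Integrate M with respect to x (treating y as constant): ∫M dx = -2xy^4 + x^4y^3 + 3x^3 + h(y).
Differentiate w.r.t. y and set equal to N: all terms match, so h'(y) = 0 and h is a constant absorbed into C.
General solution: -2xy^4 + x^4y^3 + 3x^3 = C.


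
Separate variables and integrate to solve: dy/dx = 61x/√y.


Separate: √y dy = 61x dx.
Integrate: (2/3)y^(3/2) = (61/2)x² + C.


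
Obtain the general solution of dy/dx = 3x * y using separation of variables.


Separate variables: dy/y = 3x dx.
Integrate: ln|y| = (3/2)x^2 + C₀.
Exponentiate: y = Ce^((3/2)x^2).


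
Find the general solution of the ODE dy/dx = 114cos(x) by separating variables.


g(y) = 1, so integrate directly: y = ∫ 114cos(x) dx = 114sin(x) + C.


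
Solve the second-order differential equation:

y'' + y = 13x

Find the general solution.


Homogeneous: r² + 1 = 0 ⇒ r = ±1i, y_h = C₁cos(x) + C₂sin(x).
Polynomial forcing; try y_p = Ax + B. Then y_p'' + 1 y_p = 1(Ax + B) = 13x, so B = 0 and A = 13.
General solution: y = C₁cos(x) + C₂sin(x) + 13x.


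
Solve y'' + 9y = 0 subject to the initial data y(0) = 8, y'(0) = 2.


Characteristic roots of r² + 9 = 0 are ±3i, so y = C₁cos(3x) + C₂sin(3x).
Apply y(0) = 8: C₁ = 8. Differentiate and apply y'(0) = 2: 3·C₂ = 2, so C₂ = 2/3.
Particular solution: y = 8cos(3x) + (2/3)sin(3x).


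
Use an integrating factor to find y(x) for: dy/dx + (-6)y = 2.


P(x) = -6 ⇒ μ = e^(-6x).
(μ y)' = 2e^(-6x) ⇒ μ y = -(1/3)e^(-6x) + C.
Divide by μ: y = -1/3 + Ce^(6x).


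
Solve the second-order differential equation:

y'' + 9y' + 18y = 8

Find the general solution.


Characteristic roots of r² + 9r + 18 = 0 are -6, -3.
y_h = C₁e^(-6x) + C₂e^(-3x).
Constant forcing; try y_p = A. Then 18A = 8 ⇒ A = 4/9.
General solution: y = C₁e^(-6x) + C₂e^(-3x) + 4/9.


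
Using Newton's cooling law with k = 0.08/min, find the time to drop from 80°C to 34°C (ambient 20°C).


From T(t) = T_a + (T₀ - T_a)e^(-kt), set T(t) = 34:
(34 - 20) / (80 - 20) = e^(-0.08t), so t = -ln(0.233)/0.08 ≈ 18.2 minutes.


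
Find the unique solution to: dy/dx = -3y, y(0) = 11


General solution of y' = -3y is y = Ce^(-3x).
Apply y(0) = 11: C = 11.
Particular solution: y = 11e^(-3x).


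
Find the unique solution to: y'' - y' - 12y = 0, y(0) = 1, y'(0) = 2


Characteristic roots of r² - r - 12 = 0 are -3, 4.
General solution y = c₁ e^(-3x) + c₂ e^(4x).
Apply y(0) = 1: c₁ + c₂ = 1. Apply y'(0) = 2: -3 c₁ + 4 c₂ = 2.
Solve: c₁ = 2/7, c₂ = 5/7.
Particular solution: y = (2/7)e^(-3x) + (5/7)e^(4x).


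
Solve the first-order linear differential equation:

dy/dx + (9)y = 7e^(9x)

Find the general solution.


P(x) = 9 ⇒ μ = e^(9x).
(μ y)' = 7e^(18x) ⇒ μ y = (7/18)e^(18x) + C.
Divide by μ: y = (7/18)e^(9x) + Ce^(-9x).


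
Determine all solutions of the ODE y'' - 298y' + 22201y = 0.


Characteristic equation: r² - 298r + 22201 = 0, i.e. (r - 149)² = 0.
Repeated root r = 149; include an x factor for the second linearly independent solution.
General solution: y = (C₁ + C₂x)e^(149x).


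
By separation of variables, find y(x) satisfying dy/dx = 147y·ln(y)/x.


Separate: dy/[y ln(y)] = 147 dx/x.
Substitute u = ln(y): du/u = 147 dx/x.
Integrate: ln|ln(y)| = 147ln|x| + C₀, hence ln(y) = C·x^147.


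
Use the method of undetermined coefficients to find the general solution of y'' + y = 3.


Homogeneous part: r² + 1 = 0 ⇒ r = ±1i, so y_h = C₁cos(x) + C₂sin(x).
Try constant y_p = A; plug in: 1A = 3 ⇒ A = 3.
General solution: y = C₁cos(x) + C₂sin(x) + 3.


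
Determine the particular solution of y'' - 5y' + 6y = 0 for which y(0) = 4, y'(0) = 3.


Characteristic roots of r² - 5r + 6 = 0 are 2, 3.
General solution y = c₁ e^(2x) + c₂ e^(3x).
Apply y(0) = 4: c₁ + c₂ = 4. Apply y'(0) = 3: 2 c₁ + 3 c₂ = 3.
Solve: c₁ = 9, c₂ = -5.
Particular solution: y = 9e^(2x) - 5e^(3x).


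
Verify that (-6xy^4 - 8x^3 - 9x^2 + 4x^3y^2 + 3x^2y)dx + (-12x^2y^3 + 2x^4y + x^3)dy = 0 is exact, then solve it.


Check exactness: ∂M/∂y = -24xy^3 + 8x^3y + 3x^2 and ∂N/∂x = -24xy^3 + 8x^3y + 3x^2; equal, so the equation is exact.
Integrate M with respect to x (treating y as constant): ∫M dx = -3x^2y^4 - 2x^4 - 3x^3 + x^4y^2 + x^3y + h(y).
Differentiate w.r.t. y and set equal to N: all terms match, so h'(y) = 0 and h is a constant absorbed into C.
General solution: -3x^2y^4 - 2x^4 - 3x^3 + x^4y^2 + x^3y = C.


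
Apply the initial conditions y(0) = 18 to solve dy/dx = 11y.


General solution of y' = 11y is y = Ce^(11x).
Apply y(0) = 18: C = 18.
Particular solution: y = 18e^(11x).


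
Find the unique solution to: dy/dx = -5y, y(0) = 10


General solution of y' = -5y is y = Ce^(-5x).
Apply y(0) = 10: C = 10.
Particular solution: y = 10e^(-5x).


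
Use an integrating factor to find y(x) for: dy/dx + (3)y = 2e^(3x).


P(x) = 3 ⇒ μ = e^(3x).
(μ y)' = 2e^(6x) ⇒ μ y = (2/6)e^(6x) + C.
Divide by μ: y = (1/3)e^(3x) + Ce^(-3x).


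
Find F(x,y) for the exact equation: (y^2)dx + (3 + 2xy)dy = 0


Check exactness: ∂M/∂y = 2y and ∂N/∂x = 2y; equal, so the equation is exact.
Integrate M with respect to x (treating y as constant): ∫M dx = xy^2 + h(y).
Differentiate w.r.t. y and set equal to N: the x-dependent terms already match, leaving h'(y) = 3. Integrate: h(y) = 3y.
So F(x,y) = 3y + xy^2.
General solution: 3y + xy^2 = C.


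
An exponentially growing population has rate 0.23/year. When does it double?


Exponential growth: P(t) = P₀ e^(0.23t). Set P(t)/P₀ = 2: e^(0.23t) = 2.
Solve: t = ln(2)/0.23 ≈ 3.01 years.


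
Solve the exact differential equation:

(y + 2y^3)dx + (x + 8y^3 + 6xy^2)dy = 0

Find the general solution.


Check exactness: ∂M/∂y = 1 + 6y^2 and ∂N/∂x = 1 + 6y^2; equal, so the equation is exact.
Integrate M with respect to x (treating y as constant): ∫M dx = xy + 2xy^3 + h(y).
Differentiate w.r.t. y and set equal to N: the x-dependent terms already match, leaving h'(y) = 8y^3. Integrate: h(y) = 2y^4.
So F(x,y) = xy + 2y^4 + 2xy^3.
General solution: xy + 2y^4 + 2xy^3 = C.


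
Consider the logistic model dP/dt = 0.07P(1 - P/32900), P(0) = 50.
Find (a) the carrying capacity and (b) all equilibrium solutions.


Logistic ODE dP/dt = 0.07P(1 - P/32900) has equilibria where dP/dt = 0, i.e. P = 0 or P = 32900.
The coefficient (1 - P/K) = 0 when P = K, identifying K = 32900 as the carrying capacity.
(a) K = 32900; (b) equilibria P = 0 and P = 32900.


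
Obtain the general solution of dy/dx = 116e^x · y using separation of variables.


Separate variables: dy/y = 116e^x dx.
Integrate: ln|y| = 116e^x + C₀.
Exponentiate: y = Ce^(116e^x).


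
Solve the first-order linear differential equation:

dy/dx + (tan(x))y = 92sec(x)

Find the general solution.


P(x) = tan(x) ⇒ μ = e^(∫tan(x)dx) = sec(x).
(sec(x) y)' = 92sec²(x) ⇒ sec(x) y = 92tan(x) + C.
Multiply by cos(x): y = 92sin(x) + C·cos(x).


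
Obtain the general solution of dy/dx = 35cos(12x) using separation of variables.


g(y) = 1, so integrate directly: y = ∫ 35cos(12x) dx = (35/12)sin(12x) + C.


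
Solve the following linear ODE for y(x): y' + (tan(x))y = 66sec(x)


P(x) = tan(x) ⇒ μ = e^(∫tan(x)dx) = sec(x).
(sec(x) y)' = 66sec²(x) ⇒ sec(x) y = 66tan(x) + C.
Multiply by cos(x): y = 66sin(x) + C·cos(x).


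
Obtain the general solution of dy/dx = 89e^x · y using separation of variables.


Separate variables: dy/y = 89e^x dx.
Integrate: ln|y| = 89e^x + C₀.
Exponentiate: y = Ce^(89e^x).


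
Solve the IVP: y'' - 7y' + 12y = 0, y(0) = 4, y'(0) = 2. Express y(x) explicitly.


Characteristic roots of r² - 7r + 12 = 0 are 3, 4.
General solution y = c₁ e^(3x) + c₂ e^(4x).
Apply y(0) = 4: c₁ + c₂ = 4. Apply y'(0) = 2: 3 c₁ + 4 c₂ = 2.
Solve: c₁ = 14, c₂ = -10.
Particular solution: y = 14e^(3x) - 10e^(4x).


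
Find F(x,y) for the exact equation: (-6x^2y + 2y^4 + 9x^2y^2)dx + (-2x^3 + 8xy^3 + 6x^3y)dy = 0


Check exactness: ∂M/∂y = -6x^2 + 8y^3 + 18x^2y and ∂N/∂x = -6x^2 + 8y^3 + 18x^2y; equal, so the equation is exact.
Integrate M with respect to x (treating y as constant): ∫M dx = -2x^3y + 2xy^4 + 3x^3y^2 + h(y).
Differentiate w.r.t. y and set equal to N: all terms match, so h'(y) = 0 and h is a constant absorbed into C.
General solution: -2x^3y + 2xy^4 + 3x^3y^2 = C.


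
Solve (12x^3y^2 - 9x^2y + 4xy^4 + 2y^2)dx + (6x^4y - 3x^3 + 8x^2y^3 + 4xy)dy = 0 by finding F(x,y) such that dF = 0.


Check exactness: ∂M/∂y = 24x^3y - 9x^2 + 16xy^3 + 4y and ∂N/∂x = 24x^3y - 9x^2 + 16xy^3 + 4y; equal, so the equation is exact.
Integrate M with respect to x (treating y as constant): ∫M dx = 3x^4y^2 - 3x^3y + 2x^2y^4 + 2xy^2 + h(y).
Differentiate w.r.t. y and set equal to N: all terms match, so h'(y) = 0 and h is a constant absorbed into C.
General solution: 3x^4y^2 - 3x^3y + 2x^2y^4 + 2xy^2 = C.


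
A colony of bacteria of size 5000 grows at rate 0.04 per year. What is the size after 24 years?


The ODE dP/dt = 0.04P has solution P(t) = P(0)e^(0.04t).
Substitute P(0) = 5000 and t = 24: P(24) = 5000 e^(0.96) ≈ 13058.


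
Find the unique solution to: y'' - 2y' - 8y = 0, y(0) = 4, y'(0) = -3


Characteristic roots of r² - 2r - 8 = 0 are 4, -2.
General solution y = c₁ e^(4x) + c₂ e^(-2x).
Apply y(0) = 4: c₁ + c₂ = 4. Apply y'(0) = -3: 4 c₁ - 2 c₂ = -3.
Solve: c₁ = 5/6, c₂ = 19/6.
Particular solution: y = (5/6)e^(4x) + (19/6)e^(-2x).


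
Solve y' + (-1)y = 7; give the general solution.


P(x) = -1 ⇒ μ = e^(-x).
(μ y)' = 7e^(-x) ⇒ μ y = -7e^(-x) + C.
Divide by μ: y = -7 + Ce^(x).


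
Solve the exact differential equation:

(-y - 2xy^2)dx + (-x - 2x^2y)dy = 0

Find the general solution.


Check exactness: ∂M/∂y = -1 - 4xy and ∂N/∂x = -1 - 4xy; equal, so the equation is exact.
Integrate M with respect to x (treating y as constant): ∫M dx = -xy - x^2y^2 + h(y).
Differentiate w.r.t. y and set equal to N: all terms match, so h'(y) = 0 and h is a constant absorbed into C.
General solution: -xy - x^2y^2 = C.


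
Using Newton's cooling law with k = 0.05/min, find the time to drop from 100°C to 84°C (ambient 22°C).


From T(t) = T_a + (T₀ - T_a)e^(-kt), set T(t) = 84:
(84 - 22) / (100 - 22) = e^(-0.05t), so t = -ln(0.795)/0.05 ≈ 4.6 minutes.


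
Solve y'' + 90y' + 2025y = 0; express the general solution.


Characteristic equation: r² + 90r + 2025 = 0, i.e. (r + 45)² = 0.
Repeated root r = -45; include an x factor for the second linearly independent solution.
General solution: y = (C₁ + C₂x)e^(-45x).


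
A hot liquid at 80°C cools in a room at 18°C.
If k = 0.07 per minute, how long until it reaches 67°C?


From T(t) = T_a + (T₀ - T_a)e^(-kt), set T(t) = 67:
(67 - 18) / (80 - 18) = e^(-0.07t), so t = -ln(0.790)/0.07 ≈ 3.4 minutes.


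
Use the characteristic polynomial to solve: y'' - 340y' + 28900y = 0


Characteristic equation: r² - 340r + 28900 = 0, i.e. (r - 170)² = 0.
Repeated root r = 170; include an x factor for the second linearly independent solution.
General solution: y = (C₁ + C₂x)e^(170x).


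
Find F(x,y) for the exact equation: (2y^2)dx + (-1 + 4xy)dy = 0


Check exactness: ∂M/∂y = 4y and ∂N/∂x = 4y; equal, so the equation is exact.
Integrate M with respect to x (treating y as constant): ∫M dx = 2xy^2 + h(y).
Differentiate w.r.t. y and set equal to N: the x-dependent terms already match, leaving h'(y) = -1. Integrate: h(y) = -y.
So F(x,y) = -y + 2xy^2.
General solution: -y + 2xy^2 = C.


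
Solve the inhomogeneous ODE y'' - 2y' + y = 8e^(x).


Characteristic polynomial (r - 1)² = 0; repeated root r = 1.
y_h = (C₁ + C₂x)e^(x). Forcing matches the repeated root (resonance), so try y_p = Ax² e^(x).
Substitute and solve for A: 2A = 8, so A = 4.
General solution: y = (C₁ + C₂x + 4x²)e^(x).


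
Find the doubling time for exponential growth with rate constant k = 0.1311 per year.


Exponential growth: P(t) = P₀ e^(0.1311t). Set P(t)/P₀ = 2: e^(0.1311t) = 2.
Solve: t = ln(2)/0.1311 ≈ 5.29 years.


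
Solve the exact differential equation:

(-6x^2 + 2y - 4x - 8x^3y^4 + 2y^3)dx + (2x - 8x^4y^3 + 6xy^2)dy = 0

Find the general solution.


Check exactness: ∂M/∂y = 2 - 32x^3y^3 + 6y^2 and ∂N/∂x = 2 - 32x^3y^3 + 6y^2; equal, so the equation is exact.
Integrate M with respect to x (treating y as constant): ∫M dx = -2x^3 + 2xy - 2x^2 - 2x^4y^4 + 2xy^3 + h(y).
Differentiate w.r.t. y and set equal to N: all terms match, so h'(y) = 0 and h is a constant absorbed into C.
General solution: -2x^3 + 2xy - 2x^2 - 2x^4y^4 + 2xy^3 = C.


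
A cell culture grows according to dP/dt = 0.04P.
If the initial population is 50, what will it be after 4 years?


The ODE dP/dt = 0.04P has solution P(t) = P(0)e^(0.04t).
Substitute P(0) = 50 and t = 4: P(4) = 50 e^(0.16) ≈ 59.


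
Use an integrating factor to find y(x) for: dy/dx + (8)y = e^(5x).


P(x) = 8 ⇒ μ = e^(8x).
(μ y)' = e^(13x) ⇒ μ y = e^(13x)/13 + C.
Divide by μ: y = (1/13)e^(5x) + Ce^(-8x).


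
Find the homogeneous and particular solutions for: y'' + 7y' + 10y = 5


Characteristic roots of r² + 7r + 10 = 0 are -2, -5.
y_h = C₁e^(-2x) + C₂e^(-5x).
Constant forcing; try y_p = A. Then 10A = 5 ⇒ A = 1/2.
General solution: y = C₁e^(-2x) + C₂e^(-5x) + 1/2.


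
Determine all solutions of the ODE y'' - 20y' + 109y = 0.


Characteristic equation: r² - 20r + 109 = 0.
Discriminant is negative; roots r = 10 ± 3i (complex conjugate pair).
General solution uses e^(α x)(C₁ cos(β x) + C₂ sin(β x)): y = e^(10x)(C₁cos(3x) + C₂sin(3x)).


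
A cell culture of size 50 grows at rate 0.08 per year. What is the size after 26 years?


The ODE dP/dt = 0.08P has solution P(t) = P(0)e^(0.08t).
Substitute P(0) = 50 and t = 26: P(26) = 50 e^(2.08) ≈ 400.


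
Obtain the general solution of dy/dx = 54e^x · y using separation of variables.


Separate variables: dy/y = 54e^x dx.
Integrate: ln|y| = 54e^x + C₀.
Exponentiate: y = Ce^(54e^x).


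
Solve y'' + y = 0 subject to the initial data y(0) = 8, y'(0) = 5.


Characteristic roots of r² + 1 = 0 are ±1i, so y = C₁cos(x) + C₂sin(x).
Apply y(0) = 8: C₁ = 8. Differentiate and apply y'(0) = 5: 1·C₂ = 5, so C₂ = 5.
Particular solution: y = 8cos(x) + 5sin(x).


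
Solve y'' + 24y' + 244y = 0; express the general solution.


Characteristic equation: r² + 24r + 244 = 0.
Discriminant is negative; roots r = -12 ± 10i (complex conjugate pair).
General solution uses e^(α x)(C₁ cos(β x) + C₂ sin(β x)): y = e^(-12x)(C₁cos(10x) + C₂sin(10x)).


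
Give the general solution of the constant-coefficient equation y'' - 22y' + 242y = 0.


Characteristic equation: r² - 22r + 242 = 0.
Discriminant is negative; roots r = 11 ± 11i (complex conjugate pair).
General solution uses e^(α x)(C₁ cos(β x) + C₂ sin(β x)): y = e^(11x)(C₁cos(11x) + C₂sin(11x)).


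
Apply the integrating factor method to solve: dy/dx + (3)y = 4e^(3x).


P(x) = 3 ⇒ μ = e^(3x).
(μ y)' = 4e^(6x) ⇒ μ y = (4/6)e^(6x) + C.
Divide by μ: y = (2/3)e^(3x) + Ce^(-3x).


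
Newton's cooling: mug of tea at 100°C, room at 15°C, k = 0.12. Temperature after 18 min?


Newton's law: dT/dt = -k(T - T_a) has solution T(t) = T_a + (T₀ - T_a)e^(-kt).
Plug in T_a = 15, T₀ = 100, k = 0.12, t = 18: T(18) = 15 + (85)e^(-2.16) ≈ 24.8°C.


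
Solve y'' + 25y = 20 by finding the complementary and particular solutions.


Homogeneous part: r² + 25 = 0 ⇒ r = ±5i, so y_h = C₁cos(5x) + C₂sin(5x).
Try constant y_p = A; plug in: 25A = 20 ⇒ A = 4/5.
General solution: y = C₁cos(5x) + C₂sin(5x) + 4/5.


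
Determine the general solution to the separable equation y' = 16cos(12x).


g(y) = 1, so integrate directly: y = ∫ 16cos(12x) dx = (4/3)sin(12x) + C.


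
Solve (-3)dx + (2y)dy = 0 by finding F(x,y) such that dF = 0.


Check exactness: ∂M/∂y = 0 and ∂N/∂x = 0; equal, so the equation is exact.
Integrate M with respect to x (treating y as constant): ∫M dx = -3x + h(y).
Differentiate w.r.t. y and set equal to N: the x-dependent terms already match, leaving h'(y) = 2y. Integrate: h(y) = y^2.
So F(x,y) = -3x + y^2.
General solution: -3x + y^2 = C.


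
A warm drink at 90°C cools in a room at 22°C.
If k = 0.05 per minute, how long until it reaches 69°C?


From T(t) = T_a + (T₀ - T_a)e^(-kt), set T(t) = 69:
(69 - 22) / (90 - 22) = e^(-0.05t), so t = -ln(0.691)/0.05 ≈ 7.4 minutes.


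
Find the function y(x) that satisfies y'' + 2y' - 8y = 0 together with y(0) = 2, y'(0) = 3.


Characteristic roots of r² + 2r - 8 = 0 are -4, 2.
General solution y = c₁ e^(-4x) + c₂ e^(2x).
Apply y(0) = 2: c₁ + c₂ = 2. Apply y'(0) = 3: -4 c₁ + 2 c₂ = 3.
Solve: c₁ = 1/6, c₂ = 11/6.
Particular solution: y = (1/6)e^(-4x) + (11/6)e^(2x).


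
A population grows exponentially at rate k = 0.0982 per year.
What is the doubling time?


Exponential growth: P(t) = P₀ e^(0.0982t). Set P(t)/P₀ = 2: e^(0.0982t) = 2.
Solve: t = ln(2)/0.0982 ≈ 7.06 years.


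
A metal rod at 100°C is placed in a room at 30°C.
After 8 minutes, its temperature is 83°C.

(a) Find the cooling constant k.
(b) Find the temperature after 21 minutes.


Newton's law: T(t) = T_a + (T₀ - T_a)e^(-kt).
(a) Use T(8) = 83: (83 - 30)/(100 - 30) = e^(-k·8), so k = -ln(0.757)/8 ≈ 0.0348.
(b) Apply k to t = 21: T(21) = 30 + (70)e^(-0.730) ≈ 63.7°C.


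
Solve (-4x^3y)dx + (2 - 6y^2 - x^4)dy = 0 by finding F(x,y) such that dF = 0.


Check exactness: ∂M/∂y = -4x^3 and ∂N/∂x = -4x^3; equal, so the equation is exact.
Integrate M with respect to x (treating y as constant): ∫M dx = -x^4y + h(y).
Differentiate w.r.t. y and set equal to N: the x-dependent terms already match, leaving h'(y) = 2 - 6y^2. Integrate: h(y) = 2y - 2y^3.
So F(x,y) = 2y - 2y^3 - x^4y.
General solution: 2y - 2y^3 - x^4y = C.


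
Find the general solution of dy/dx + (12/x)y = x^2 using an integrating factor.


P(x) = 12/x ⇒ μ = x^12.
(x^12 y)' = x^14 ⇒ x^12 y = x^15/(15) + C.
Solve for y: y = (1/15)x^3 + C/x^12.


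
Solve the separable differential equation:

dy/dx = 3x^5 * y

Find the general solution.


Separate variables: dy/y = 3x^5 dx.
Integrate: ln|y| = (1/2)x^6 + C₀.
Exponentiate: y = Ce^((1/2)x^6).


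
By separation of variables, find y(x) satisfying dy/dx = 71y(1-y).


Separate: dy/[y(1-y)] = 71 dx.
Partial fractions: 1/[y(1-y)] = 1/y + 1/(1-y).
Integrate: ln|y/(1-y)| = 71x + C₀.
Solve for y: y = 1/(1 + Ce^(-71x)).


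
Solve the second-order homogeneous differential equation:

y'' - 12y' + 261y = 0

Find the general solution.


Characteristic equation: r² - 12r + 261 = 0.
Discriminant is negative; roots r = 6 ± 15i (complex conjugate pair).
General solution uses e^(α x)(C₁ cos(β x) + C₂ sin(β x)): y = e^(6x)(C₁cos(15x) + C₂sin(15x)).


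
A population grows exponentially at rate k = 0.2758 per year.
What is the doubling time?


Exponential growth: P(t) = P₀ e^(0.2758t). Set P(t)/P₀ = 2: e^(0.2758t) = 2.
Solve: t = ln(2)/0.2758 ≈ 2.51 years.


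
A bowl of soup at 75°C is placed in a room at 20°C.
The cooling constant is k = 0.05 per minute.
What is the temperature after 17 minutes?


Newton's law: dT/dt = -k(T - T_a) has solution T(t) = T_a + (T₀ - T_a)e^(-kt).
Plug in T_a = 20, T₀ = 75, k = 0.05, t = 17: T(17) = 20 + (55)e^(-0.85) ≈ 43.5°C.


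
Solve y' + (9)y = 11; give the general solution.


P(x) = 9, Q(x) = 11; integrating factor μ = e^(9x).
(μ y)' = 11e^(9x) ⇒ μ y = (11/9)e^(9x) + C.
Divide by μ: y = 11/9 + Ce^(-9x).


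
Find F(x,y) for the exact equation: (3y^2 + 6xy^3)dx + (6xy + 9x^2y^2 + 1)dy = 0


Check exactness: ∂M/∂y = 6y + 18xy^2 and ∂N/∂x = 6y + 18xy^2; equal, so the equation is exact.
Integrate M with respect to x (treating y as constant): ∫M dx = 3xy^2 + 3x^2y^3 + h(y).
Differentiate w.r.t. y and set equal to N: the x-dependent terms already match, leaving h'(y) = 1. Integrate: h(y) = y.
So F(x,y) = 3xy^2 + 3x^2y^3 + y.
General solution: 3xy^2 + 3x^2y^3 + y = C.
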